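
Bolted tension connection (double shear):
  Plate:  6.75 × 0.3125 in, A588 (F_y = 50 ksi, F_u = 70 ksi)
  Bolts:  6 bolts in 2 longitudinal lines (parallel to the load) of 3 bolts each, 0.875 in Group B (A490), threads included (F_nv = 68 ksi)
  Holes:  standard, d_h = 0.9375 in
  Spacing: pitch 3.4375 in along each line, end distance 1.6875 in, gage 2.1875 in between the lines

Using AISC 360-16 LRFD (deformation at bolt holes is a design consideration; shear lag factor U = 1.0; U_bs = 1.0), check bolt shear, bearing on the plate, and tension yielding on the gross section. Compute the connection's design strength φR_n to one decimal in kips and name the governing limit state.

94.9 kips (gross-section yield governs)

Bolt shear: A_b = π(0.875)²/4 = 0.60132 in². φR_n = 0.75 × 68 × 0.60132 × 6 × 2 = 368.0 kips.
Bearing (0.3125 in plate, F_u = 70 ksi): end bolts L_c = 1.6875 − 0.9375/2 = 1.21875, R_n = min(1.2×1.21875×0.3125×70, 2.4×0.875×0.3125×70) = 31.992 kips/bolt; interior L_c = 3.4375 − 0.9375 = 2.5, R_n = 45.938 kips/bolt. φR_n = 0.75 × (2×31.992 + 4×45.938) = 185.8 kips.
Tension yield (gross): A_g = 6.75×0.3125 = 2.1094 in². φR_n = 0.90 × 50 × 2.1094 = 94.9 kips.
Governing: min(368.0, 185.8, 94.9) = 94.9 kips → gross-section yield.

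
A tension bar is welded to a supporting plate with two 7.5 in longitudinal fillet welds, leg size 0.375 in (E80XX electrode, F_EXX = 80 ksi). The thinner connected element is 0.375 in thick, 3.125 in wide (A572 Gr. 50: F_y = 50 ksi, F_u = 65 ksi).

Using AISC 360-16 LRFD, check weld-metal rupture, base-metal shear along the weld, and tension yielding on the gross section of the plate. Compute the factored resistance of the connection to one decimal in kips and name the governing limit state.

52.7 kips (gross-section yield governs)

Weld metal: throat = 0.707×0.375 = 0.26513 in, L = 2×7.5 = 15 in. φR_n = 0.75 × 0.6 × 80 × 0.26513 × 15 = 143.2 kips.
Base metal shear (0.375 in plate): yield φR_n = 1.0×0.6×50×0.375×15 = 168.8 kips; rupture φR_n = 0.75×0.6×65×0.375×15 = 164.5 kips; take 164.5 kips (rupture).
Tension yield (gross): A_g = 3.125×0.375 = 1.1719 in². φR_n = 0.90 × 50 × 1.1719 = 52.7 kips.
Governing: min(143.2, 164.5, 52.7) = 52.7 kips → gross-section yield.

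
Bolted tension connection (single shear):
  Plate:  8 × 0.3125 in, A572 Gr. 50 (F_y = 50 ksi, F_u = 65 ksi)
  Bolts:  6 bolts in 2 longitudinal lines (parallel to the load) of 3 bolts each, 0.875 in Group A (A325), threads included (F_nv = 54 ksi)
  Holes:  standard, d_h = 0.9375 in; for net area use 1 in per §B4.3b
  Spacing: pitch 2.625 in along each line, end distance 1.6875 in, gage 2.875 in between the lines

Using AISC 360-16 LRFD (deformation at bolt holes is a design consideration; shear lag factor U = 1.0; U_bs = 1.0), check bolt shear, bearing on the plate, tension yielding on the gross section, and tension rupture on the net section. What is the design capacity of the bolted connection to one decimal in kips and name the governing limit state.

Bolt shear: A_b = π(0.875)²/4 = 0.60132 in². φR_n = 0.75 × 54 × 0.60132 × 6 × 1 = 146.1 kips.
Bearing (0.3125 in plate, F_u = 65 ksi): end bolts L_c = 1.6875 − 0.9375/2 = 1.21875, R_n = min(1.2×1.21875×0.3125×65, 2.4×0.875×0.3125×65) = 29.707 kips/bolt; interior L_c = 2.625 − 0.9375 = 1.6875, R_n = 41.133 kips/bolt. φR_n = 0.75 × (2×29.707 + 4×41.133) = 168.0 kips.
Tension yield (gross): A_g = 8×0.3125 = 2.5 in². φR_n = 0.90 × 50 × 2.5 = 112.5 kips.
Tension rupture (net): A_n = (8 − 2×1)×0.3125 = 1.875 in² (U = 1.0, A_e = A_n). φR_n = 0.75 × 65 × 1.875 = 91.4 kips.
Governing: min(146.1, 168.0, 112.5, 91.4) = 91.4 kips → net-section rupture.

91.4 kips (net-section rupture governs)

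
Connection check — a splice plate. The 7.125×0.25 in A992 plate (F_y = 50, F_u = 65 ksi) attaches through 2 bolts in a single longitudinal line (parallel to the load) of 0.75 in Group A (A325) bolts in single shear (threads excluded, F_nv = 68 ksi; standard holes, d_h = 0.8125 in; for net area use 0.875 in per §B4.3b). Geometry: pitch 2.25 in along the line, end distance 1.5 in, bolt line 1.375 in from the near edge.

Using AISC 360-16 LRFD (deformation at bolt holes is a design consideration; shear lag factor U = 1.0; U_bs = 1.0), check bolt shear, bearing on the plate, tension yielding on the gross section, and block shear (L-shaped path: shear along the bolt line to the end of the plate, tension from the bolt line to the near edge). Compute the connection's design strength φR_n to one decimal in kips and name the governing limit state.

Bolt shear: A_b = π(0.75)²/4 = 0.44179 in². φR_n = 0.75 × 68 × 0.44179 × 2 × 1 = 45.1 kips.
Bearing (0.25 in plate, F_u = 65 ksi): end bolts L_c = 1.5 − 0.8125/2 = 1.09375, R_n = min(1.2×1.09375×0.25×65, 2.4×0.75×0.25×65) = 21.328 kips/bolt; interior L_c = 2.25 − 0.8125 = 1.4375, R_n = 28.031 kips/bolt. φR_n = 0.75 × (1×21.328 + 1×28.031) = 37.0 kips.
Tension yield (gross): A_g = 7.125×0.25 = 1.7813 in². φR_n = 0.90 × 50 × 1.7813 = 80.2 kips.
Block shear: shear path 1×[1.5+1×2.25] = 1×3.75 in, A_gv = 0.9375, A_nv = 1×(3.75 − 1.5×0.875)×0.25 = 0.60938 in²; tension to near edge: (1.375 − 0.5×0.875)×0.25 = 0.23438 in². R_n = min(0.6×65×0.60938, 0.6×50×0.9375) + 1.0×65×0.23438 = min(23.766, 28.125) + 15.235 = 39.001 kips. φR_n = 0.75 × 39.001 = 29.3 kips.
Governing: min(45.1, 37.0, 80.2, 29.3) = 29.3 kips → block shear.

29.3 kips (block shear governs)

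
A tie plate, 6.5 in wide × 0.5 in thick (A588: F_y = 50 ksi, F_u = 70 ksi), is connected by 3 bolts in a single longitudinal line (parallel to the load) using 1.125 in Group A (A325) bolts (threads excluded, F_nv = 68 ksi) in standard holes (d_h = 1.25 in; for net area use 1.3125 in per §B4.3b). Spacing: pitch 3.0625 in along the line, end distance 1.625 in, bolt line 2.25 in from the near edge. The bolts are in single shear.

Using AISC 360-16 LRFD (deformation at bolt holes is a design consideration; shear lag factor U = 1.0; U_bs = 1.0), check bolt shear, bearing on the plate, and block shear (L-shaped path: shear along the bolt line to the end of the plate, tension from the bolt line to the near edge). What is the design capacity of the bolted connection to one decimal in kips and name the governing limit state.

Bolt shear: A_b = π(1.125)²/4 = 0.99402 in². φR_n = 0.75 × 68 × 0.99402 × 3 × 1 = 152.1 kips.
Bearing (0.5 in plate, F_u = 70 ksi): end bolts L_c = 1.625 − 1.25/2 = 1, R_n = min(1.2×1×0.5×70, 2.4×1.125×0.5×70) = 42 kips/bolt; interior L_c = 3.0625 − 1.25 = 1.8125, R_n = 76.125 kips/bolt. φR_n = 0.75 × (1×42 + 2×76.125) = 145.7 kips.
Block shear: shear path 1×[1.625+2×3.0625] = 1×7.75 in, A_gv = 3.875, A_nv = 1×(7.75 − 2.5×1.3125)×0.5 = 2.2344 in²; tension to near edge: (2.25 − 0.5×1.3125)×0.5 = 0.79688 in². R_n = min(0.6×70×2.2344, 0.6×50×3.875) + 1.0×70×0.79688 = min(93.845, 116.25) + 55.782 = 149.63 kips. φR_n = 0.75 × 149.63 = 112.2 kips.
Governing: min(152.1, 145.7, 112.2) = 112.2 kips → block shear.

112.2 kips (block shear governs)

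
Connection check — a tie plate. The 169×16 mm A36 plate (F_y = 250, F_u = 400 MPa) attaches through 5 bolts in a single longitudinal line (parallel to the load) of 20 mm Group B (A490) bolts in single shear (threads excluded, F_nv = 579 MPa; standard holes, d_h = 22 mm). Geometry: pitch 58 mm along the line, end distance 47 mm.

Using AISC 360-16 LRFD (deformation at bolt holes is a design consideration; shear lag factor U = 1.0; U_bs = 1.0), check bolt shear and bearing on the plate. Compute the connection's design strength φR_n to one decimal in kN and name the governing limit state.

682.1 kN (bolt shear governs)

Bolt shear: A_b = π(20)²/4 = 314.16 mm². φR_n = 0.75 × 579 × 314.16 × 5 × 1 = 682.1 kN.
Bearing (16 mm plate, F_u = 400 MPa): end bolts L_c = 47 − 22/2 = 36, R_n = min(1.2×36×16×400, 2.4×20×16×400) = 276.48 kN/bolt; interior L_c = 58 − 22 = 36, R_n = 276.48 kN/bolt. φR_n = 0.75 × (1×276.48 + 4×276.48) = 1036.8 kN.
Governing: min(682.1, 1036.8) = 682.1 kN → bolt shear.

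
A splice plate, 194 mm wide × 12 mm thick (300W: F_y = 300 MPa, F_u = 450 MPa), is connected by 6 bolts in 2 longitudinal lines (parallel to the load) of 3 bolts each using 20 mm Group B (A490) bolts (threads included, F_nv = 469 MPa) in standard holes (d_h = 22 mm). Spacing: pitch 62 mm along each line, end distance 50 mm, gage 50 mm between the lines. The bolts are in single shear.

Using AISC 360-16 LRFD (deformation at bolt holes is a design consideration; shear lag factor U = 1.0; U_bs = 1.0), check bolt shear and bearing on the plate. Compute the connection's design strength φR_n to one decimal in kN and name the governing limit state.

Bolt shear: A_b = π(20)²/4 = 314.16 mm². φR_n = 0.75 × 469 × 314.16 × 6 × 1 = 663.0 kN.
Bearing (12 mm plate, F_u = 450 MPa): end bolts L_c = 50 − 22/2 = 39, R_n = min(1.2×39×12×450, 2.4×20×12×450) = 252.72 kN/bolt; interior L_c = 62 − 22 = 40, R_n = 259.2 kN/bolt. φR_n = 0.75 × (2×252.72 + 4×259.2) = 1156.7 kN.
Governing: min(663.0, 1156.7) = 663.0 kN → bolt shear.

663.0 kN (bolt shear governs)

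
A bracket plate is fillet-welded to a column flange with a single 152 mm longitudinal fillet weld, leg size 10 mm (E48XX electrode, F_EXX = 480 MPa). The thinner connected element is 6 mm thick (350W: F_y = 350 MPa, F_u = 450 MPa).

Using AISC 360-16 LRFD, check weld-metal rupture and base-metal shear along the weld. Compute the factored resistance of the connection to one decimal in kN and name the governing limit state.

Weld metal: throat = 0.707×10 = 7.07 mm, L = 152 mm. φR_n = 0.75 × 0.6 × 480 × 7.07 × 152 = 232.1 kN.
Base metal shear (6 mm plate): yield φR_n = 1.0×0.6×350×6×152 = 191.5 kN; rupture φR_n = 0.75×0.6×450×6×152 = 184.7 kN; take 184.7 kN (rupture).
Governing: min(232.1, 184.7) = 184.7 kN → base-metal shear.

184.7 kN (base-metal shear governs)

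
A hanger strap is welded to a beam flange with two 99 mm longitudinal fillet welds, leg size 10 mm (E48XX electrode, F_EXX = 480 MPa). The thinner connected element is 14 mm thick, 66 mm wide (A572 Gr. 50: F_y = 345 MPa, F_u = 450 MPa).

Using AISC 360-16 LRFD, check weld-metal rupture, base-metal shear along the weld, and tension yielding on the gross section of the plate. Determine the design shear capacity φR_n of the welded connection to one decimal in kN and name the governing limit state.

286.9 kN (gross-section yield governs)

Weld metal: throat = 0.707×10 = 7.07 mm, L = 2×99 = 198 mm. φR_n = 0.75 × 0.6 × 480 × 7.07 × 198 = 302.4 kN.
Base metal shear (14 mm plate): yield φR_n = 1.0×0.6×345×14×198 = 573.8 kN; rupture φR_n = 0.75×0.6×450×14×198 = 561.3 kN; take 561.3 kN (rupture).
Tension yield (gross): A_g = 66×14 = 924 mm². φR_n = 0.90 × 345 × 924 = 286.9 kN.
Governing: min(302.4, 561.3, 286.9) = 286.9 kN → gross-section yield.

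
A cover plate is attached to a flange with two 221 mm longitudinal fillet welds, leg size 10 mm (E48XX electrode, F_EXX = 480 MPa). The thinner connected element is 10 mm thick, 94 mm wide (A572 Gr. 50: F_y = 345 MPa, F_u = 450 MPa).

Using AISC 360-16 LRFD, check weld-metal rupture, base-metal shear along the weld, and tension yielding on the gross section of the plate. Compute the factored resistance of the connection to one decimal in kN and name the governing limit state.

291.9 kN (gross-section yield governs)

Weld metal: throat = 0.707×10 = 7.07 mm, L = 2×221 = 442 mm. φR_n = 0.75 × 0.6 × 480 × 7.07 × 442 = 675.0 kN.
Base metal shear (10 mm plate): yield φR_n = 1.0×0.6×345×10×442 = 914.9 kN; rupture φR_n = 0.75×0.6×450×10×442 = 895.1 kN; take 895.1 kN (rupture).
Tension yield (gross): A_g = 94×10 = 940 mm². φR_n = 0.90 × 345 × 940 = 291.9 kN.
Governing: min(675.0, 895.1, 291.9) = 291.9 kN → gross-section yield.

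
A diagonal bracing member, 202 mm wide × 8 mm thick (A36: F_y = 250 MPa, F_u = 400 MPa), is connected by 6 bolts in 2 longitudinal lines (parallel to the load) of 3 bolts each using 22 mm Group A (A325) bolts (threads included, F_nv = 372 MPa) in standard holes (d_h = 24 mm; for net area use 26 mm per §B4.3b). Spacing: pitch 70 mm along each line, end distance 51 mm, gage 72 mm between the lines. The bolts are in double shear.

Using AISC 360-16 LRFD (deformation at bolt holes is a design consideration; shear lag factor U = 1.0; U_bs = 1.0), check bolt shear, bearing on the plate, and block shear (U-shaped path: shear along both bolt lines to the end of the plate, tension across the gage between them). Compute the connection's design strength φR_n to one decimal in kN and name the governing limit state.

Bolt shear: A_b = π(22)²/4 = 380.13 mm². φR_n = 0.75 × 372 × 380.13 × 6 × 2 = 1272.7 kN.
Bearing (8 mm plate, F_u = 400 MPa): end bolts L_c = 51 − 24/2 = 39, R_n = min(1.2×39×8×400, 2.4×22×8×400) = 149.76 kN/bolt; interior L_c = 70 − 24 = 46, R_n = 168.96 kN/bolt. φR_n = 0.75 × (2×149.76 + 4×168.96) = 731.5 kN.
Block shear: shear path 2×[51+2×70] = 2×191 mm, A_gv = 3056, A_nv = 2×(191 − 2.5×26)×8 = 2016 mm²; tension across gage: (72 − 1×26)×8 = 368 mm². R_n = min(0.6×400×2016, 0.6×250×3056) + 1.0×400×368 = min(483.84, 458.4) + 147.2 = 605.6 kN. φR_n = 0.75 × 605.6 = 454.2 kN.
Governing: min(1272.7, 731.5, 454.2) = 454.2 kN → block shear.

454.2 kN (block shear governs)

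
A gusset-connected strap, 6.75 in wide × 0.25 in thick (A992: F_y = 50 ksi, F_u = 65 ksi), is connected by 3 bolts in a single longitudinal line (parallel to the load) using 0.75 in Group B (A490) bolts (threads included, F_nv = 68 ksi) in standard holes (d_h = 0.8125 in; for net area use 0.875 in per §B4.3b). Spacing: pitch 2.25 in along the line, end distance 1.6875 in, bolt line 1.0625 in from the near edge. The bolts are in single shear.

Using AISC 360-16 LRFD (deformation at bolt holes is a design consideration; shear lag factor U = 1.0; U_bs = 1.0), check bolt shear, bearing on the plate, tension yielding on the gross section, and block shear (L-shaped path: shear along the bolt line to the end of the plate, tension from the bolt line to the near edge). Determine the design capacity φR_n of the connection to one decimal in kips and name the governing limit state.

Bolt shear: A_b = π(0.75)²/4 = 0.44179 in². φR_n = 0.75 × 68 × 0.44179 × 3 × 1 = 67.6 kips.
Bearing (0.25 in plate, F_u = 65 ksi): end bolts L_c = 1.6875 − 0.8125/2 = 1.28125, R_n = min(1.2×1.28125×0.25×65, 2.4×0.75×0.25×65) = 24.984 kips/bolt; interior L_c = 2.25 − 0.8125 = 1.4375, R_n = 28.031 kips/bolt. φR_n = 0.75 × (1×24.984 + 2×28.031) = 60.8 kips.
Tension yield (gross): A_g = 6.75×0.25 = 1.6875 in². φR_n = 0.90 × 50 × 1.6875 = 75.9 kips.
Block shear: shear path 1×[1.6875+2×2.25] = 1×6.1875 in, A_gv = 1.5469, A_nv = 1×(6.1875 − 2.5×0.875)×0.25 = 1 in²; tension to near edge: (1.0625 − 0.5×0.875)×0.25 = 0.15625 in². R_n = min(0.6×65×1, 0.6×50×1.5469) + 1.0×65×0.15625 = min(39, 46.407) + 10.156 = 49.156 kips. φR_n = 0.75 × 49.156 = 36.9 kips.
Governing: min(67.6, 60.8, 75.9, 36.9) = 36.9 kips → block shear.

36.9 kips (block shear governs)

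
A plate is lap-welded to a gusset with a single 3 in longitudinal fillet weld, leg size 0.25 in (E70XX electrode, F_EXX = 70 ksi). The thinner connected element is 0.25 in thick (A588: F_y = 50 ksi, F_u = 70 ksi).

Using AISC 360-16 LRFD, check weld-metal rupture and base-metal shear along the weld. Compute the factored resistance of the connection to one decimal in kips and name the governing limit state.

Weld metal: throat = 0.707×0.25 = 0.17675 in, L = 3 in. φR_n = 0.75 × 0.6 × 70 × 0.17675 × 3 = 16.7 kips.
Base metal shear (0.25 in plate): yield φR_n = 1.0×0.6×50×0.25×3 = 22.5 kips; rupture φR_n = 0.75×0.6×70×0.25×3 = 23.6 kips; take 22.5 kips (yield).
Governing: min(16.7, 22.5) = 16.7 kips → weld metal.

16.7 kips (weld metal governs)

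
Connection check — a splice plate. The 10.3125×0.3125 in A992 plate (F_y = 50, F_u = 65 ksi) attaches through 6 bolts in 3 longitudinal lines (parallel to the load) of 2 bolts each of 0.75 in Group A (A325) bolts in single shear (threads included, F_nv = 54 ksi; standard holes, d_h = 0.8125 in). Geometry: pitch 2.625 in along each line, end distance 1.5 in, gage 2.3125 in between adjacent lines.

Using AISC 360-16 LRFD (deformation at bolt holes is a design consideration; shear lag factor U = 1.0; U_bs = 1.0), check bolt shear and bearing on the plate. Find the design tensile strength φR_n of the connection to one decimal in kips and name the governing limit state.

Bolt shear: A_b = π(0.75)²/4 = 0.44179 in². φR_n = 0.75 × 54 × 0.44179 × 6 × 1 = 107.4 kips.
Bearing (0.3125 in plate, F_u = 65 ksi): end bolts L_c = 1.5 − 0.8125/2 = 1.09375, R_n = min(1.2×1.09375×0.3125×65, 2.4×0.75×0.3125×65) = 26.66 kips/bolt; interior L_c = 2.625 − 0.8125 = 1.8125, R_n = 36.563 kips/bolt. φR_n = 0.75 × (3×26.66 + 3×36.563) = 142.3 kips.
Governing: min(107.4, 142.3) = 107.4 kips → bolt shear.

107.4 kips (bolt shear governs)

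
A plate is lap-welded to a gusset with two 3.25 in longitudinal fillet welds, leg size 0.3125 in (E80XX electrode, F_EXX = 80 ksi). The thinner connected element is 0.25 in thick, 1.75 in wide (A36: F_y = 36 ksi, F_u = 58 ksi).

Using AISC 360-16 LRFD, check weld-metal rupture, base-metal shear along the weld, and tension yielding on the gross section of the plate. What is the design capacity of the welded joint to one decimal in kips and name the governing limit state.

Weld metal: throat = 0.707×0.3125 = 0.22094 in, L = 2×3.25 = 6.5 in. φR_n = 0.75 × 0.6 × 80 × 0.22094 × 6.5 = 51.7 kips.
Base metal shear (0.25 in plate): yield φR_n = 1.0×0.6×36×0.25×6.5 = 35.1 kips; rupture φR_n = 0.75×0.6×58×0.25×6.5 = 42.4 kips; take 35.1 kips (yield).
Tension yield (gross): A_g = 1.75×0.25 = 0.4375 in². φR_n = 0.90 × 36 × 0.4375 = 14.2 kips.
Governing: min(51.7, 35.1, 14.2) = 14.2 kips → gross-section yield.

14.2 kips (gross-section yield governs)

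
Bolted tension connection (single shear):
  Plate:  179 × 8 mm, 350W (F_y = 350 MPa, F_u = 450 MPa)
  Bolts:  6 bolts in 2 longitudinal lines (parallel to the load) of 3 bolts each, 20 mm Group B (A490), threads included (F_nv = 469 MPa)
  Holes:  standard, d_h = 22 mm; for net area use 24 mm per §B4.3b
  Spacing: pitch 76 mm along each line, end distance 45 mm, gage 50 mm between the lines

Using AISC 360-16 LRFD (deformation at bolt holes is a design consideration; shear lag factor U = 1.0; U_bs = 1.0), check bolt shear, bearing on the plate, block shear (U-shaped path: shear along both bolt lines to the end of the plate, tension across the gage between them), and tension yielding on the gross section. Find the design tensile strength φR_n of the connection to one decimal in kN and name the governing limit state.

451.1 kN (gross-section yield governs)

Bolt shear: A_b = π(20)²/4 = 314.16 mm². φR_n = 0.75 × 469 × 314.16 × 6 × 1 = 663.0 kN.
Bearing (8 mm plate, F_u = 450 MPa): end bolts L_c = 45 − 22/2 = 34, R_n = min(1.2×34×8×450, 2.4×20×8×450) = 146.88 kN/bolt; interior L_c = 76 − 22 = 54, R_n = 172.8 kN/bolt. φR_n = 0.75 × (2×146.88 + 4×172.8) = 738.7 kN.
Block shear: shear path 2×[45+2×76] = 2×197 mm, A_gv = 3152, A_nv = 2×(197 − 2.5×24)×8 = 2192 mm²; tension across gage: (50 − 1×24)×8 = 208 mm². R_n = min(0.6×450×2192, 0.6×350×3152) + 1.0×450×208 = min(591.84, 661.92) + 93.6 = 685.44 kN. φR_n = 0.75 × 685.44 = 514.1 kN.
Tension yield (gross): A_g = 179×8 = 1432 mm². φR_n = 0.90 × 350 × 1432 = 451.1 kN.
Governing: min(663.0, 738.7, 514.1, 451.1) = 451.1 kN → gross-section yield.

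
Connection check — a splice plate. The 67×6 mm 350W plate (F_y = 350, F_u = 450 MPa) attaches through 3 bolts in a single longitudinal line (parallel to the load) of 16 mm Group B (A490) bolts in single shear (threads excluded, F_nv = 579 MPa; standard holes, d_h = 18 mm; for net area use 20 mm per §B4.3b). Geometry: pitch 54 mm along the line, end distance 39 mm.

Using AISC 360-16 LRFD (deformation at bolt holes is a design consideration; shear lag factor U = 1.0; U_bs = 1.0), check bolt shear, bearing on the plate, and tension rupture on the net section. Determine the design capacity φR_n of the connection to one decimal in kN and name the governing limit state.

95.2 kN (net-section rupture governs)

Bolt shear: A_b = π(16)²/4 = 201.06 mm². φR_n = 0.75 × 579 × 201.06 × 3 × 1 = 261.9 kN.
Bearing (6 mm plate, F_u = 450 MPa): end bolts L_c = 39 − 18/2 = 30, R_n = min(1.2×30×6×450, 2.4×16×6×450) = 97.2 kN/bolt; interior L_c = 54 − 18 = 36, R_n = 103.68 kN/bolt. φR_n = 0.75 × (1×97.2 + 2×103.68) = 228.4 kN.
Tension rupture (net): A_n = (67 − 1×20)×6 = 282 mm² (U = 1.0, A_e = A_n). φR_n = 0.75 × 450 × 282 = 95.2 kN.
Governing: min(261.9, 228.4, 95.2) = 95.2 kN → net-section rupture.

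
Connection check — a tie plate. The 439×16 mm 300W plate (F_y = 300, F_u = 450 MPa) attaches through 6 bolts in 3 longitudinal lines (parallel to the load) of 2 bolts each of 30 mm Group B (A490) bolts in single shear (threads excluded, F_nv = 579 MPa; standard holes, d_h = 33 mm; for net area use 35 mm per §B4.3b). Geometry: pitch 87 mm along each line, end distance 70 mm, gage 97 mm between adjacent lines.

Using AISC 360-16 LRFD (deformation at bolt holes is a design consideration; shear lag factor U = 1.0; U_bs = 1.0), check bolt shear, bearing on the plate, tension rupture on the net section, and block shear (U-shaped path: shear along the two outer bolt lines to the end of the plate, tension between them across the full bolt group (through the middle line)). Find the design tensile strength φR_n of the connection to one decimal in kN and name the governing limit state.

1346.8 kN (block shear governs)

Bolt shear: A_b = π(30)²/4 = 706.86 mm². φR_n = 0.75 × 579 × 706.86 × 6 × 1 = 1841.7 kN.
Bearing (16 mm plate, F_u = 450 MPa): end bolts L_c = 70 − 33/2 = 53.5, R_n = min(1.2×53.5×16×450, 2.4×30×16×450) = 462.24 kN/bolt; interior L_c = 87 − 33 = 54, R_n = 466.56 kN/bolt. φR_n = 0.75 × (3×462.24 + 3×466.56) = 2089.8 kN.
Tension rupture (net): A_n = (439 − 3×35)×16 = 5344 mm² (U = 1.0, A_e = A_n). φR_n = 0.75 × 450 × 5344 = 1803.6 kN.
Block shear: shear path 2×[70+1×87] = 2×157 mm, A_gv = 5024, A_nv = 2×(157 − 1.5×35)×16 = 3344 mm²; tension across gage: (194 − 2×35)×16 = 1984 mm². R_n = min(0.6×450×3344, 0.6×300×5024) + 1.0×450×1984 = min(902.88, 904.32) + 892.8 = 1795.7 kN. φR_n = 0.75 × 1795.7 = 1346.8 kN.
Governing: min(1841.7, 2089.8, 1803.6, 1346.8) = 1346.8 kN → block shear.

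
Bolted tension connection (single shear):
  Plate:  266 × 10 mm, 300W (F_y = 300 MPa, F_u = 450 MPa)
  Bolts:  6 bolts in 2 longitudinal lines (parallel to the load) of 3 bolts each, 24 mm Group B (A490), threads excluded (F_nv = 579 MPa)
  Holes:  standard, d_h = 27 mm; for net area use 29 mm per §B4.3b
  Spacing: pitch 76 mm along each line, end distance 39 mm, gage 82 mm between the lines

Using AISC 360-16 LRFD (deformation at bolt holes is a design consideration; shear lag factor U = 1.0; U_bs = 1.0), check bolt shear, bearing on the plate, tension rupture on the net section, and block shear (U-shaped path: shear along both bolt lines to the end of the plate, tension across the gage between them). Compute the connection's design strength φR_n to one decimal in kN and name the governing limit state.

Bolt shear: A_b = π(24)²/4 = 452.39 mm². φR_n = 0.75 × 579 × 452.39 × 6 × 1 = 1178.7 kN.
Bearing (10 mm plate, F_u = 450 MPa): end bolts L_c = 39 − 27/2 = 25.5, R_n = min(1.2×25.5×10×450, 2.4×24×10×450) = 137.7 kN/bolt; interior L_c = 76 − 27 = 49, R_n = 259.2 kN/bolt. φR_n = 0.75 × (2×137.7 + 4×259.2) = 984.2 kN.
Tension rupture (net): A_n = (266 − 2×29)×10 = 2080 mm² (U = 1.0, A_e = A_n). φR_n = 0.75 × 450 × 2080 = 702.0 kN.
Block shear: shear path 2×[39+2×76] = 2×191 mm, A_gv = 3820, A_nv = 2×(191 − 2.5×29)×10 = 2370 mm²; tension across gage: (82 − 1×29)×10 = 530 mm². R_n = min(0.6×450×2370, 0.6×300×3820) + 1.0×450×530 = min(639.9, 687.6) + 238.5 = 878.4 kN. φR_n = 0.75 × 878.4 = 658.8 kN.
Governing: min(1178.7, 984.2, 702.0, 658.8) = 658.8 kN → block shear.

658.8 kN (block shear governs)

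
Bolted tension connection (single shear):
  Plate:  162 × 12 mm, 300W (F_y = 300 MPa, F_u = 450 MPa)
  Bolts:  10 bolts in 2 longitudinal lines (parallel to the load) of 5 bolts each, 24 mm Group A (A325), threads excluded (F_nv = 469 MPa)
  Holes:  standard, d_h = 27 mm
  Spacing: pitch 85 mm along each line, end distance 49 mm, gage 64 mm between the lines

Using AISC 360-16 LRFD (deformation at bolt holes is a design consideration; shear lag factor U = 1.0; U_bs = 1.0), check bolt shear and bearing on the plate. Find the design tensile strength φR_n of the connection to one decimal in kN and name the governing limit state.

1591.3 kN (bolt shear governs)

Bolt shear: A_b = π(24)²/4 = 452.39 mm². φR_n = 0.75 × 469 × 452.39 × 10 × 1 = 1591.3 kN.
Bearing (12 mm plate, F_u = 450 MPa): end bolts L_c = 49 − 27/2 = 35.5, R_n = min(1.2×35.5×12×450, 2.4×24×12×450) = 230.04 kN/bolt; interior L_c = 85 − 27 = 58, R_n = 311.04 kN/bolt. φR_n = 0.75 × (2×230.04 + 8×311.04) = 2211.3 kN.
Governing: min(1591.3, 2211.3) = 1591.3 kN → bolt shear.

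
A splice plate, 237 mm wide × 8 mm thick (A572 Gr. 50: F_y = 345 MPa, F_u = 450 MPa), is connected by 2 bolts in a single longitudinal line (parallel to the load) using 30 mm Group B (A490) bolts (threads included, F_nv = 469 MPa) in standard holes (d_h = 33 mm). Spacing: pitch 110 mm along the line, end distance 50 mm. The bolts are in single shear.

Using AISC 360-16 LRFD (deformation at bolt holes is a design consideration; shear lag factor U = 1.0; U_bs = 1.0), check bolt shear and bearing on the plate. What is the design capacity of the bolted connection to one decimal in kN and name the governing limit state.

302.9 kN (bearing governs)

Bolt shear: A_b = π(30)²/4 = 706.86 mm². φR_n = 0.75 × 469 × 706.86 × 2 × 1 = 497.3 kN.
Bearing (8 mm plate, F_u = 450 MPa): end bolts L_c = 50 − 33/2 = 33.5, R_n = min(1.2×33.5×8×450, 2.4×30×8×450) = 144.72 kN/bolt; interior L_c = 110 − 33 = 77, R_n = 259.2 kN/bolt. φR_n = 0.75 × (1×144.72 + 1×259.2) = 302.9 kN.
Governing: min(497.3, 302.9) = 302.9 kN → bearing.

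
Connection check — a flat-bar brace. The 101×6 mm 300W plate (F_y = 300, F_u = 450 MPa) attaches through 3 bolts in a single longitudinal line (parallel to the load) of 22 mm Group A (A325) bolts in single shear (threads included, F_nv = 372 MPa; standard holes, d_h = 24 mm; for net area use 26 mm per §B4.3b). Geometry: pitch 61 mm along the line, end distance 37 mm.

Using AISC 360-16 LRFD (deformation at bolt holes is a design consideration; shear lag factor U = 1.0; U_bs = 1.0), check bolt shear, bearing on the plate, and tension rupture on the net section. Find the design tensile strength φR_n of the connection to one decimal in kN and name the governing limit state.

Bolt shear: A_b = π(22)²/4 = 380.13 mm². φR_n = 0.75 × 372 × 380.13 × 3 × 1 = 318.2 kN.
Bearing (6 mm plate, F_u = 450 MPa): end bolts L_c = 37 − 24/2 = 25, R_n = min(1.2×25×6×450, 2.4×22×6×450) = 81 kN/bolt; interior L_c = 61 − 24 = 37, R_n = 119.88 kN/bolt. φR_n = 0.75 × (1×81 + 2×119.88) = 240.6 kN.
Tension rupture (net): A_n = (101 − 1×26)×6 = 450 mm² (U = 1.0, A_e = A_n). φR_n = 0.75 × 450 × 450 = 151.9 kN.
Governing: min(318.2, 240.6, 151.9) = 151.9 kN → net-section rupture.

151.9 kN (net-section rupture governs)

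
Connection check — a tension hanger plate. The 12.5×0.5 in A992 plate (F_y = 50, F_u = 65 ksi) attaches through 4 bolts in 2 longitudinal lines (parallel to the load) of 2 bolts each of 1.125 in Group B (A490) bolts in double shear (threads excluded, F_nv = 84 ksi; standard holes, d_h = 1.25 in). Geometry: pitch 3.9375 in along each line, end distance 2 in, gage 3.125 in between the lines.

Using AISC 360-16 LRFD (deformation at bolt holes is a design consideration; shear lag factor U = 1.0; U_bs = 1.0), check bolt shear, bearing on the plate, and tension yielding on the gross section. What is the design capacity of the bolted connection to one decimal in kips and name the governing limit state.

212.1 kips (bearing governs)

Bolt shear: A_b = π(1.125)²/4 = 0.99402 in². φR_n = 0.75 × 84 × 0.99402 × 4 × 2 = 501.0 kips.
Bearing (0.5 in plate, F_u = 65 ksi): end bolts L_c = 2 − 1.25/2 = 1.375, R_n = min(1.2×1.375×0.5×65, 2.4×1.125×0.5×65) = 53.625 kips/bolt; interior L_c = 3.9375 − 1.25 = 2.6875, R_n = 87.75 kips/bolt. φR_n = 0.75 × (2×53.625 + 2×87.75) = 212.1 kips.
Tension yield (gross): A_g = 12.5×0.5 = 6.25 in². φR_n = 0.90 × 50 × 6.25 = 281.3 kips.
Governing: min(501.0, 212.1, 281.3) = 212.1 kips → bearing.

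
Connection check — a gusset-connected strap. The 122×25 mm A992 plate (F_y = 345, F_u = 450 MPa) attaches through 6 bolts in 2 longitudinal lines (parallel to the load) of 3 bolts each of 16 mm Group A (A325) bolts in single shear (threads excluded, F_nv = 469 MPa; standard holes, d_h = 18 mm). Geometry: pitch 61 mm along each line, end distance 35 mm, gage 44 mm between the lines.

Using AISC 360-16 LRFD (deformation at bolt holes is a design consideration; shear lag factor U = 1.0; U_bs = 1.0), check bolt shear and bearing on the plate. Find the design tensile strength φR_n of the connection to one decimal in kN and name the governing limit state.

424.3 kN (bolt shear governs)

Bolt shear: A_b = π(16)²/4 = 201.06 mm². φR_n = 0.75 × 469 × 201.06 × 6 × 1 = 424.3 kN.
Bearing (25 mm plate, F_u = 450 MPa): end bolts L_c = 35 − 18/2 = 26, R_n = min(1.2×26×25×450, 2.4×16×25×450) = 351 kN/bolt; interior L_c = 61 − 18 = 43, R_n = 432 kN/bolt. φR_n = 0.75 × (2×351 + 4×432) = 1822.5 kN.
Governing: min(424.3, 1822.5) = 424.3 kN → bolt shear.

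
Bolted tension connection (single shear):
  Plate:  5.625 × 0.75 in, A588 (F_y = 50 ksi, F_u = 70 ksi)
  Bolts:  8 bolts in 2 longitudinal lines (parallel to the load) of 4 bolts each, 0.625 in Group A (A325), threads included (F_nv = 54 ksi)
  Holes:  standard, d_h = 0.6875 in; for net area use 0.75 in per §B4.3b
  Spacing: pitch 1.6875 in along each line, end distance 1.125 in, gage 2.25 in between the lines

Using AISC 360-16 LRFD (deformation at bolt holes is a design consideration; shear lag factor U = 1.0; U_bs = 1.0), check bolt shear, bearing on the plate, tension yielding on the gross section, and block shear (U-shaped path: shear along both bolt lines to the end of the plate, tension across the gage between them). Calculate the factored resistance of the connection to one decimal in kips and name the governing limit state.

Bolt shear: A_b = π(0.625)²/4 = 0.3068 in². φR_n = 0.75 × 54 × 0.3068 × 8 × 1 = 99.4 kips.
Bearing (0.75 in plate, F_u = 70 ksi): end bolts L_c = 1.125 − 0.6875/2 = 0.78125, R_n = min(1.2×0.78125×0.75×70, 2.4×0.625×0.75×70) = 49.219 kips/bolt; interior L_c = 1.6875 − 0.6875 = 1, R_n = 63 kips/bolt. φR_n = 0.75 × (2×49.219 + 6×63) = 357.3 kips.
Tension yield (gross): A_g = 5.625×0.75 = 4.2188 in². φR_n = 0.90 × 50 × 4.2188 = 189.8 kips.
Block shear: shear path 2×[1.125+3×1.6875] = 2×6.1875 in, A_gv = 9.2813, A_nv = 2×(6.1875 − 3.5×0.75)×0.75 = 5.3438 in²; tension across gage: (2.25 − 1×0.75)×0.75 = 1.125 in². R_n = min(0.6×70×5.3438, 0.6×50×9.2813) + 1.0×70×1.125 = min(224.44, 278.44) + 78.75 = 303.19 kips. φR_n = 0.75 × 303.19 = 227.4 kips.
Governing: min(99.4, 357.3, 189.8, 227.4) = 99.4 kips → bolt shear.

99.4 kips (bolt shear governs)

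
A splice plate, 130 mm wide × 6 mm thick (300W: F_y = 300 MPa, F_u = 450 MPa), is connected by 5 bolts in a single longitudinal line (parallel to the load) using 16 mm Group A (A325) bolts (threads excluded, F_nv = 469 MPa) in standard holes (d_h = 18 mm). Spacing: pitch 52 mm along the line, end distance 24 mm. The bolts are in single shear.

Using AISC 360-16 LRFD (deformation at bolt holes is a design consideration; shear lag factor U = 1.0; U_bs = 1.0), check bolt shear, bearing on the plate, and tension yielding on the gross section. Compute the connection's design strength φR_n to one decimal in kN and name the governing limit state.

Bolt shear: A_b = π(16)²/4 = 201.06 mm². φR_n = 0.75 × 469 × 201.06 × 5 × 1 = 353.6 kN.
Bearing (6 mm plate, F_u = 450 MPa): end bolts L_c = 24 − 18/2 = 15, R_n = min(1.2×15×6×450, 2.4×16×6×450) = 48.6 kN/bolt; interior L_c = 52 − 18 = 34, R_n = 103.68 kN/bolt. φR_n = 0.75 × (1×48.6 + 4×103.68) = 347.5 kN.
Tension yield (gross): A_g = 130×6 = 780 mm². φR_n = 0.90 × 300 × 780 = 210.6 kN.
Governing: min(353.6, 347.5, 210.6) = 210.6 kN → gross-section yield.

210.6 kN (gross-section yield governs)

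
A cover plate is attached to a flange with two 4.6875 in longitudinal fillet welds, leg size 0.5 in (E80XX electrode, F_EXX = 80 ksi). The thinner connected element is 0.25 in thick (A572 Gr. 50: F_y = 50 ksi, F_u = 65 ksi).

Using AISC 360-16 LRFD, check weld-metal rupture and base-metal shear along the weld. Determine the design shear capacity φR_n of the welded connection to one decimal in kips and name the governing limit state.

Weld metal: throat = 0.707×0.5 = 0.3535 in, L = 2×4.6875 = 9.375 in. φR_n = 0.75 × 0.6 × 80 × 0.3535 × 9.375 = 119.3 kips.
Base metal shear (0.25 in plate): yield φR_n = 1.0×0.6×50×0.25×9.375 = 70.3 kips; rupture φR_n = 0.75×0.6×65×0.25×9.375 = 68.6 kips; take 68.6 kips (rupture).
Governing: min(119.3, 68.6) = 68.6 kips → base-metal shear.

68.6 kips (base-metal shear governs)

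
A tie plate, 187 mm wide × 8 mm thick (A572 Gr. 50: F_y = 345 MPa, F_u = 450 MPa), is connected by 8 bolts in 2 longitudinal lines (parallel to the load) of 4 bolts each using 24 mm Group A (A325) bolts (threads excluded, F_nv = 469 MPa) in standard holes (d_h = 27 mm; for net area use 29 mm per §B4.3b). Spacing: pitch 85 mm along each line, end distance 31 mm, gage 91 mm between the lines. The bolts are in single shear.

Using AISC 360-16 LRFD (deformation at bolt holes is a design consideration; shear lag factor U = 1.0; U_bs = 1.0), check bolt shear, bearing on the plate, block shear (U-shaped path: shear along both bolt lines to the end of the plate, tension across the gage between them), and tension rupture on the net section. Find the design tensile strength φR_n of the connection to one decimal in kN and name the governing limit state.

348.3 kN (net-section rupture governs)

Bolt shear: A_b = π(24)²/4 = 452.39 mm². φR_n = 0.75 × 469 × 452.39 × 8 × 1 = 1273.0 kN.
Bearing (8 mm plate, F_u = 450 MPa): end bolts L_c = 31 − 27/2 = 17.5, R_n = min(1.2×17.5×8×450, 2.4×24×8×450) = 75.6 kN/bolt; interior L_c = 85 − 27 = 58, R_n = 207.36 kN/bolt. φR_n = 0.75 × (2×75.6 + 6×207.36) = 1046.5 kN.
Block shear: shear path 2×[31+3×85] = 2×286 mm, A_gv = 4576, A_nv = 2×(286 − 3.5×29)×8 = 2952 mm²; tension across gage: (91 − 1×29)×8 = 496 mm². R_n = min(0.6×450×2952, 0.6×345×4576) + 1.0×450×496 = min(797.04, 947.23) + 223.2 = 1020.2 kN. φR_n = 0.75 × 1020.2 = 765.2 kN.
Tension rupture (net): A_n = (187 − 2×29)×8 = 1032 mm² (U = 1.0, A_e = A_n). φR_n = 0.75 × 450 × 1032 = 348.3 kN.
Governing: min(1273.0, 1046.5, 765.2, 348.3) = 348.3 kN → net-section rupture.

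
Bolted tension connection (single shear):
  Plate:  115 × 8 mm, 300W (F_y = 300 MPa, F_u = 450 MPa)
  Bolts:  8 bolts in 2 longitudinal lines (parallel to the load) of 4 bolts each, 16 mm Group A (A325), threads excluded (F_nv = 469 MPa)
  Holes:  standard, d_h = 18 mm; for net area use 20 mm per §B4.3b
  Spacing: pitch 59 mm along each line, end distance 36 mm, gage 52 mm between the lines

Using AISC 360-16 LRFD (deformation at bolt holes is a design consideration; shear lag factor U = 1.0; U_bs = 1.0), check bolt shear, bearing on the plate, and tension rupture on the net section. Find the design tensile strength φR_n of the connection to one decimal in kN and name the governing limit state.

Bolt shear: A_b = π(16)²/4 = 201.06 mm². φR_n = 0.75 × 469 × 201.06 × 8 × 1 = 565.8 kN.
Bearing (8 mm plate, F_u = 450 MPa): end bolts L_c = 36 − 18/2 = 27, R_n = min(1.2×27×8×450, 2.4×16×8×450) = 116.64 kN/bolt; interior L_c = 59 − 18 = 41, R_n = 138.24 kN/bolt. φR_n = 0.75 × (2×116.64 + 6×138.24) = 797.0 kN.
Tension rupture (net): A_n = (115 − 2×20)×8 = 600 mm² (U = 1.0, A_e = A_n). φR_n = 0.75 × 450 × 600 = 202.5 kN.
Governing: min(565.8, 797.0, 202.5) = 202.5 kN → net-section rupture.

202.5 kN (net-section rupture governs)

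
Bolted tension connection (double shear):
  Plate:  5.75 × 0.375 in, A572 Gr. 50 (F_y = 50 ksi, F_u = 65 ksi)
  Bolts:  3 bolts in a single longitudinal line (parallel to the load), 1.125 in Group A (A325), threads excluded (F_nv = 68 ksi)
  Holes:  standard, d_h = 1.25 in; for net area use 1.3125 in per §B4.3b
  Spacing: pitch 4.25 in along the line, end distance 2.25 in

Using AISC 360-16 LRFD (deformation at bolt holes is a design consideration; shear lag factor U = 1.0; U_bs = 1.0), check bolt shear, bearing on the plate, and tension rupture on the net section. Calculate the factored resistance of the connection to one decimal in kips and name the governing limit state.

81.1 kips (net-section rupture governs)

Bolt shear: A_b = π(1.125)²/4 = 0.99402 in². φR_n = 0.75 × 68 × 0.99402 × 3 × 2 = 304.2 kips.
Bearing (0.375 in plate, F_u = 65 ksi): end bolts L_c = 2.25 − 1.25/2 = 1.625, R_n = min(1.2×1.625×0.375×65, 2.4×1.125×0.375×65) = 47.531 kips/bolt; interior L_c = 4.25 − 1.25 = 3, R_n = 65.813 kips/bolt. φR_n = 0.75 × (1×47.531 + 2×65.813) = 134.4 kips.
Tension rupture (net): A_n = (5.75 − 1×1.3125)×0.375 = 1.6641 in² (U = 1.0, A_e = A_n). φR_n = 0.75 × 65 × 1.6641 = 81.1 kips.
Governing: min(304.2, 134.4, 81.1) = 81.1 kips → net-section rupture.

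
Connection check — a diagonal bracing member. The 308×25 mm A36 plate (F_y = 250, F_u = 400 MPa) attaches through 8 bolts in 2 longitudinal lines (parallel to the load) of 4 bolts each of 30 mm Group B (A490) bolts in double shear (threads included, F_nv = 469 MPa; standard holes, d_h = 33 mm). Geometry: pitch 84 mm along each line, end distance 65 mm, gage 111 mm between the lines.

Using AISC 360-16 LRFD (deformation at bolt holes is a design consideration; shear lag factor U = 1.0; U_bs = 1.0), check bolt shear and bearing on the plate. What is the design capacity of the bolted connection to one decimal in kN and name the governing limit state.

Bolt shear: A_b = π(30)²/4 = 706.86 mm². φR_n = 0.75 × 469 × 706.86 × 8 × 2 = 3978.2 kN.
Bearing (25 mm plate, F_u = 400 MPa): end bolts L_c = 65 − 33/2 = 48.5, R_n = min(1.2×48.5×25×400, 2.4×30×25×400) = 582 kN/bolt; interior L_c = 84 − 33 = 51, R_n = 612 kN/bolt. φR_n = 0.75 × (2×582 + 6×612) = 3627.0 kN.
Governing: min(3978.2, 3627.0) = 3627.0 kN → bearing.

3627.0 kN (bearing governs)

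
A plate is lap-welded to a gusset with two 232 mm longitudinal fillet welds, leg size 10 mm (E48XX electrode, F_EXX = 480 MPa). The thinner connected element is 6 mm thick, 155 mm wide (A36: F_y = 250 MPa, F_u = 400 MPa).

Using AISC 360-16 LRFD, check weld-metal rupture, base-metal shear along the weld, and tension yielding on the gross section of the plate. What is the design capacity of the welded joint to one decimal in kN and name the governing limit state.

209.3 kN (gross-section yield governs)

Weld metal: throat = 0.707×10 = 7.07 mm, L = 2×232 = 464 mm. φR_n = 0.75 × 0.6 × 480 × 7.07 × 464 = 708.6 kN.
Base metal shear (6 mm plate): yield φR_n = 1.0×0.6×250×6×464 = 417.6 kN; rupture φR_n = 0.75×0.6×400×6×464 = 501.1 kN; take 417.6 kN (yield).
Tension yield (gross): A_g = 155×6 = 930 mm². φR_n = 0.90 × 250 × 930 = 209.3 kN.
Governing: min(708.6, 417.6, 209.3) = 209.3 kN → gross-section yield.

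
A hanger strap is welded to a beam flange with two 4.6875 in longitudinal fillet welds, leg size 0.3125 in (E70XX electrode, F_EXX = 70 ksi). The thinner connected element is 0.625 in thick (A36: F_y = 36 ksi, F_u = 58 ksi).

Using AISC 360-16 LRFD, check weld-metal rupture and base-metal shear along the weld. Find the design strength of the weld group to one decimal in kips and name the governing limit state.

65.2 kips (weld metal governs)

Weld metal: throat = 0.707×0.3125 = 0.22094 in, L = 2×4.6875 = 9.375 in. φR_n = 0.75 × 0.6 × 70 × 0.22094 × 9.375 = 65.2 kips.
Base metal shear (0.625 in plate): yield φR_n = 1.0×0.6×36×0.625×9.375 = 126.6 kips; rupture φR_n = 0.75×0.6×58×0.625×9.375 = 152.9 kips; take 126.6 kips (yield).
Governing: min(65.2, 126.6) = 65.2 kips → weld metal.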